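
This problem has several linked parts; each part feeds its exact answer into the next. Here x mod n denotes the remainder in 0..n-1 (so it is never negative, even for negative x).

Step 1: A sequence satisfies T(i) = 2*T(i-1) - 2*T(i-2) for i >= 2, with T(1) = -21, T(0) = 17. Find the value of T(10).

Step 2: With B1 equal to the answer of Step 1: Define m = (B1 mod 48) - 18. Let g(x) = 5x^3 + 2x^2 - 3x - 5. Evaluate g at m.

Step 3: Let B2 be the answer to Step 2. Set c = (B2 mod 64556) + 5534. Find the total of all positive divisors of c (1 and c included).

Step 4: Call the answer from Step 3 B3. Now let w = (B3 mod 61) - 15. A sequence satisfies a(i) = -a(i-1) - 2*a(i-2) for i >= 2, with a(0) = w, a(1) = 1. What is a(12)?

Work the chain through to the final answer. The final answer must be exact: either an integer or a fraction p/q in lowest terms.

Step 1: T(2) = 2*(-21) - 2*(17) = -76; iterating: T(2)=-76, T(3)=-110, T(4)=-68, T(5)=84, T(6)=304, T(7)=440, T(8)=272, T(9)=-336, T(10)=-1216; answer -1216
Step 2: B1 = -1216; m = 14; 5*(14)^3 + 2*(14)^2 - 3*(14)^1 - 5 = (13720) + (392) + (-42) + (-5) = 14065; answer 14065
Step 3: B2 = 14065; c = 19599; 19599 = 3 * 47 * 139; sigma = (1 + 3) * (1 + 47) * (1 + 139) = 4 * 48 * 140 = 26880; answer 26880
Step 4: B3 = 26880; w = 25; a(2) = -1*(1) - 2*(25) = -51; iterating: a(2)=-51, a(3)=49, a(4)=53, a(5)=-151, a(6)=45, a(7)=257, a(8)=-347, a(9)=-167, a(10)=861, a(11)=-527, a(12)=-1195; answer -1195

-1195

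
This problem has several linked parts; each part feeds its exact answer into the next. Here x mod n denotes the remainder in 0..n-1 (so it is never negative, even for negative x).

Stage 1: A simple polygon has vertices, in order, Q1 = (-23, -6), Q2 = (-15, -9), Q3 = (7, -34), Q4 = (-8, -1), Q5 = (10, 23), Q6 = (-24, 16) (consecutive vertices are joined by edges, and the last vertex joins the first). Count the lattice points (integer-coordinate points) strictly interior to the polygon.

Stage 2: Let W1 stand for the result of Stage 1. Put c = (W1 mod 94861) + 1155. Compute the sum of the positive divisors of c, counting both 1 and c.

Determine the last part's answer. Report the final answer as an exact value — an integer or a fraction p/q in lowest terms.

4320

Stage 1: cross terms: (-23*-9 - -15*-6)=117, (-15*-34 - 7*-9)=573, (7*-1 - -8*-34)=-279, (-8*23 - 10*-1)=-174, (10*16 - -24*23)=712, (-24*-6 - -23*16)=512; twice the area = |1461| = 1461; area = 1461/2; boundary points = 1 + 1 + 3 + 6 + 1 + 1 = 13; strictly interior points = area - boundary/2 + 1 = 725; answer 725
Stage 2: W1 = 725; c = 1880; 1880 = 2^3 * 5 * 47; sigma = (1 + 2 + 4 + 8) * (1 + 5) * (1 + 47) = 15 * 6 * 48 = 4320; answer 4320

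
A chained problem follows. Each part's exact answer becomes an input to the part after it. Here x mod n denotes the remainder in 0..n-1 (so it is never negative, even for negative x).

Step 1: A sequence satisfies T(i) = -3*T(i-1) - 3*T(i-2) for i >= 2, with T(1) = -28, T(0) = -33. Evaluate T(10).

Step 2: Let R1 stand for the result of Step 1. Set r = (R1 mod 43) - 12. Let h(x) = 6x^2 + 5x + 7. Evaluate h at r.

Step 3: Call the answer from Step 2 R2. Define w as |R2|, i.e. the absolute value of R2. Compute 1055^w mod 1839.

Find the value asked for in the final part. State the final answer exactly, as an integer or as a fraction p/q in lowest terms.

Step 1: T(2) = -3*(-28) - 3*(-33) = 183; iterating: T(2)=183, T(3)=-465, T(4)=846, T(5)=-1143, T(6)=891, T(7)=756, T(8)=-4941, T(9)=12555, T(10)=-22842; answer -22842
Step 2: R1 = -22842; r = 22; 6*(22)^2 + 5*(22)^1 + 7 = (2904) + (110) + (7) = 3021; answer 3021
Step 3: R2 = 3021; w = 3021; squarings mod 1839: 1055^1=1055, 1055^2=430, 1055^4=1000, 1055^8=1423, 1055^16=190, 1055^32=1159, 1055^64=811, 1055^128=1198, 1055^256=784, 1055^512=430, 1055^1024=1000, 1055^2048=1423; 1055^3021 = 1055^1 * 1055^4 * 1055^8 * 1055^64 * 1055^128 * 1055^256 * 1055^512 * 1055^2048 = 386 (mod 1839); answer 386

386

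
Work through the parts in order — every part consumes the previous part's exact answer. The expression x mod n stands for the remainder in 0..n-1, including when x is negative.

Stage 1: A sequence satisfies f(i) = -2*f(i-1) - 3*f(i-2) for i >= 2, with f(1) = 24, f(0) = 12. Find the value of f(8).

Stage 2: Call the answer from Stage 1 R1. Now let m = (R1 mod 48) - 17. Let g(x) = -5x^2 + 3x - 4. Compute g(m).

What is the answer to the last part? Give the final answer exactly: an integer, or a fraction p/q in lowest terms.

-144

Stage 1: f(2) = -2*(24) - 3*(12) = -84; iterating: f(2)=-84, f(3)=96, f(4)=60, f(5)=-408, f(6)=636, f(7)=-48, f(8)=-1812; answer -1812
Stage 2: R1 = -1812; m = -5; -5*(-5)^2 + 3*(-5)^1 - 4 = (-125) + (-15) + (-4) = -144; answer -144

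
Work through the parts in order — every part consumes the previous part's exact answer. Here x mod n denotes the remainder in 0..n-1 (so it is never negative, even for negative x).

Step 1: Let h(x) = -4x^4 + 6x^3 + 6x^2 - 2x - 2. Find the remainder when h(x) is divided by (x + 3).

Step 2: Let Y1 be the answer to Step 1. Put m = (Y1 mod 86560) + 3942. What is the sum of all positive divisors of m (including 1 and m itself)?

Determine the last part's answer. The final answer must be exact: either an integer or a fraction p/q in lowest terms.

139860

Step 1: remainder = value at the root: -4*(-3)^4 + 6*(-3)^3 + 6*(-3)^2 - 2*(-3)^1 - 2 = (-324) + (-162) + (54) + (6) + (-2) = -428; answer -428
Step 2: Y1 = -428; m = 90074; 90074 = 2 * 29 * 1553; sigma = (1 + 2) * (1 + 29) * (1 + 1553) = 3 * 30 * 1554 = 139860; answer 139860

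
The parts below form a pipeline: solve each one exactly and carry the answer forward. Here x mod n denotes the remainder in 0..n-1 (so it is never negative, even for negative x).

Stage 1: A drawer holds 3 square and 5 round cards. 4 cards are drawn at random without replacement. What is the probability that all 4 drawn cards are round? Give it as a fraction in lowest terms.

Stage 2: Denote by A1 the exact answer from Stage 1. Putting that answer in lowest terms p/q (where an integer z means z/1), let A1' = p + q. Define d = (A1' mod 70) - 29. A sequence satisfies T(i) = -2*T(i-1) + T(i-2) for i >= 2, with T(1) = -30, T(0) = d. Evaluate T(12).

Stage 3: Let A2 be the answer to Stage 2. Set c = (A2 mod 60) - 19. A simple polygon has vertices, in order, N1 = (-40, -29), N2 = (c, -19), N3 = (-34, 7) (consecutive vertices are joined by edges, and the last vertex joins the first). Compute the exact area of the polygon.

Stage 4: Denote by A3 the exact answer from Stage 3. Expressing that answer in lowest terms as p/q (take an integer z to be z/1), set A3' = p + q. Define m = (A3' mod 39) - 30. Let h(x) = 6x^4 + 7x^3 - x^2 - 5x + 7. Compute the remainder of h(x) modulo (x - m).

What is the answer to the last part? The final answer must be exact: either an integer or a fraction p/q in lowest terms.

Stage 1: total draws C(8,4) = 70; favorable C(5,4) = 5; P = 1/14; answer 1/14
Stage 2: A1 = 1/14; threaded value p + q = 15; d = -14; T(2) = -2*(-30) + 1*(-14) = 46; iterating: T(2)=46, T(3)=-122, T(4)=290, T(5)=-702, T(6)=1694, T(7)=-4090, T(8)=9874, T(9)=-23838, T(10)=57550, T(11)=-138938, T(12)=335426; answer 335426
Stage 3: A2 = 335426; c = 7; cross terms: (-40*-19 - 7*-29)=963, (7*7 - -34*-19)=-597, (-34*-29 - -40*7)=1266; twice the area = |1632| = 1632; area = 816; answer 816
Stage 4: A3 = 816; threaded value p + q = 817; m = 7; remainder = value at the root: 6*(7)^4 + 7*(7)^3 - 1*(7)^2 - 5*(7)^1 + 7 = (14406) + (2401) + (-49) + (-35) + (7) = 16730; answer 16730

16730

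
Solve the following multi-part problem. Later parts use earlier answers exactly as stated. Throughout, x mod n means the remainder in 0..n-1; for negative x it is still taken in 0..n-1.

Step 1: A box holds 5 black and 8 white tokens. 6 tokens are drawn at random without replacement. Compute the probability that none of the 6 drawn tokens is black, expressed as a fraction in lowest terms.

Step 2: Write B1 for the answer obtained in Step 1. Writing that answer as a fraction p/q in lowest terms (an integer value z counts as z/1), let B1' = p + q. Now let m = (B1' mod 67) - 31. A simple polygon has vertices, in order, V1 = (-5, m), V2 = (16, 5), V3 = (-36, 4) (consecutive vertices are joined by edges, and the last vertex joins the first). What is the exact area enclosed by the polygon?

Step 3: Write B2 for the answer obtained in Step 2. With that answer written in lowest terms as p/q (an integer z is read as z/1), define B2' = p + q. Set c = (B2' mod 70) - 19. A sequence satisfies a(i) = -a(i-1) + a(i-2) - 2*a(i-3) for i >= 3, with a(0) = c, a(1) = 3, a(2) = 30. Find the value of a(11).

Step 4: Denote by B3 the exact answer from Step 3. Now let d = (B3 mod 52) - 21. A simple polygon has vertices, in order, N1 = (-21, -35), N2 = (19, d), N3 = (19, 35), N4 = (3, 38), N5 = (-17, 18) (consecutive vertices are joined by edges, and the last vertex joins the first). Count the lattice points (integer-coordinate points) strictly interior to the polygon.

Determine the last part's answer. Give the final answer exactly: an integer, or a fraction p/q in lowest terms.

Step 1: total draws C(13,6) = 1716; favorable C(8,6) = 28; P = 7/429; answer 7/429
Step 2: B1 = 7/429; threaded value p + q = 436; m = 3; cross terms: (-5*5 - 16*3)=-73, (16*4 - -36*5)=244, (-36*3 - -5*4)=-88; twice the area = |83| = 83; area = 83/2; answer 83/2
Step 3: B2 = 83/2; threaded value p + q = 85; c = -4; a(3) = -1*(30) + 1*(3) - 2*(-4) = -19; iterating: a(3)=-19, a(4)=43, a(5)=-122, a(6)=203, a(7)=-411, a(8)=858, a(9)=-1675, a(10)=3355, a(11)=-6746; answer -6746
Step 4: B3 = -6746; d = -7; cross terms: (-21*-7 - 19*-35)=812, (19*35 - 19*-7)=798, (19*38 - 3*35)=617, (3*18 - -17*38)=700, (-17*-35 - -21*18)=973; twice the area = |3900| = 3900; area = 1950; boundary points = 4 + 42 + 1 + 20 + 1 = 68; strictly interior points = area - boundary/2 + 1 = 1917; answer 1917

1917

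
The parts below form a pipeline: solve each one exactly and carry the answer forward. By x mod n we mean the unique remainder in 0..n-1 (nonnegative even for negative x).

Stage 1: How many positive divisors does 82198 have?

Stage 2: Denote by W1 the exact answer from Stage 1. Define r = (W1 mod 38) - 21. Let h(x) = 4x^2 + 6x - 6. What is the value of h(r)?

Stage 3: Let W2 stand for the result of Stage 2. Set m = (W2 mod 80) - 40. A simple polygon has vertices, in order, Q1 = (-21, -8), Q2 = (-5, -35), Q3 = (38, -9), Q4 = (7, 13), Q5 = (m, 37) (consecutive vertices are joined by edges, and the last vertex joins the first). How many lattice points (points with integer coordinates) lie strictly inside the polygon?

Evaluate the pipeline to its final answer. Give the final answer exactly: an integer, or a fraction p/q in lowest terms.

Stage 1: 82198 = 2 * 73 * 563; number of divisors = (1+1) * (1+1) * (1+1) = 8; answer 8
Stage 2: W1 = 8; r = -13; 4*(-13)^2 + 6*(-13)^1 - 6 = (676) + (-78) + (-6) = 592; answer 592
Stage 3: W2 = 592; m = -8; cross terms: (-21*-35 - -5*-8)=695, (-5*-9 - 38*-35)=1375, (38*13 - 7*-9)=557, (7*37 - -8*13)=363, (-8*-8 - -21*37)=841; twice the area = |3831| = 3831; area = 3831/2; boundary points = 1 + 1 + 1 + 3 + 1 = 7; strictly interior points = area - boundary/2 + 1 = 1913; answer 1913

1913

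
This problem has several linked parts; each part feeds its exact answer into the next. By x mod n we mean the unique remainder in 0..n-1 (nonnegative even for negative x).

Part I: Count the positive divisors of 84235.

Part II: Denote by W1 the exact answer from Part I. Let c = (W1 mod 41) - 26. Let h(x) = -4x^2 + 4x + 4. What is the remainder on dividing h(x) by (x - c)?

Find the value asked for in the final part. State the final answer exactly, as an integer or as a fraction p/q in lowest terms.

-1364

Part I: 84235 = 5 * 17 * 991; number of divisors = (1+1) * (1+1) * (1+1) = 8; answer 8
Part II: W1 = 8; c = -18; remainder = value at the root: -4*(-18)^2 + 4*(-18)^1 + 4 = (-1296) + (-72) + (4) = -1364; answer -1364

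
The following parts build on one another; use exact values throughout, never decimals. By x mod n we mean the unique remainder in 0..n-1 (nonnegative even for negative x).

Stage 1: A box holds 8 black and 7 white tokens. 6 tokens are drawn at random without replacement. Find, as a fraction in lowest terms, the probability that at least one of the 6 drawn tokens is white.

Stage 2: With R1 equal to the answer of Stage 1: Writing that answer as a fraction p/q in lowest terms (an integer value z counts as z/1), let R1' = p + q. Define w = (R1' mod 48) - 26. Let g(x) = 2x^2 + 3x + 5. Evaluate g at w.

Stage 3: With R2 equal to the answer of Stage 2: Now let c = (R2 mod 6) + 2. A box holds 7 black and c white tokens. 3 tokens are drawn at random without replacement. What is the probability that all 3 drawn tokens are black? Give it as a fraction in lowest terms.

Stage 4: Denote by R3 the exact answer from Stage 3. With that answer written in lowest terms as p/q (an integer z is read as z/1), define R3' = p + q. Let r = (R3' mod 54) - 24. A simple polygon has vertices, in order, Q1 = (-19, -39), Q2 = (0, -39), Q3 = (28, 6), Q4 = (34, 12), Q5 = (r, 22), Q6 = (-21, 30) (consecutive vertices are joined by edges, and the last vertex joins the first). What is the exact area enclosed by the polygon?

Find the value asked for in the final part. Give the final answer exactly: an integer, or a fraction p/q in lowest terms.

Stage 1: total draws C(15,6) = 5005; complement C(8,6) = 28; favorable 5005 - 28 = 4977; P = 711/715; answer 711/715
Stage 2: R1 = 711/715; threaded value p + q = 1426; w = 8; 2*(8)^2 + 3*(8)^1 + 5 = (128) + (24) + (5) = 157; answer 157
Stage 3: R2 = 157; c = 3; total draws C(10,3) = 120; favorable C(7,3) = 35; P = 7/24; answer 7/24
Stage 4: R3 = 7/24; threaded value p + q = 31; r = 7; cross terms: (-19*-39 - 0*-39)=741, (0*6 - 28*-39)=1092, (28*12 - 34*6)=132, (34*22 - 7*12)=664, (7*30 - -21*22)=672, (-21*-39 - -19*30)=1389; twice the area = |4690| = 4690; area = 2345; answer 2345

2345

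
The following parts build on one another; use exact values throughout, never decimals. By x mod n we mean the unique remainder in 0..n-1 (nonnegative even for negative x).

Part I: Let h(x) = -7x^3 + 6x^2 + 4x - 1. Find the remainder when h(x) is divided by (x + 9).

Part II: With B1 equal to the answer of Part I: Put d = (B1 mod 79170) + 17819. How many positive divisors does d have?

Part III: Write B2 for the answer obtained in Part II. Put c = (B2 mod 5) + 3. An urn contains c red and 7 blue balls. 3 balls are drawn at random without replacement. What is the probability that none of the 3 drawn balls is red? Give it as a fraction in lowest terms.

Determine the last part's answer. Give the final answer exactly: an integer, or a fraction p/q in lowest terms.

Part I: remainder = value at the root: -7*(-9)^3 + 6*(-9)^2 + 4*(-9)^1 - 1 = (5103) + (486) + (-36) + (-1) = 5552; answer 5552
Part II: B1 = 5552; d = 23371; 23371 is prime, so its only divisors are 1 and 23371; count = 2; answer 2
Part III: B2 = 2; c = 5; total draws C(12,3) = 220; favorable C(7,3) = 35; P = 7/44; answer 7/44

7/44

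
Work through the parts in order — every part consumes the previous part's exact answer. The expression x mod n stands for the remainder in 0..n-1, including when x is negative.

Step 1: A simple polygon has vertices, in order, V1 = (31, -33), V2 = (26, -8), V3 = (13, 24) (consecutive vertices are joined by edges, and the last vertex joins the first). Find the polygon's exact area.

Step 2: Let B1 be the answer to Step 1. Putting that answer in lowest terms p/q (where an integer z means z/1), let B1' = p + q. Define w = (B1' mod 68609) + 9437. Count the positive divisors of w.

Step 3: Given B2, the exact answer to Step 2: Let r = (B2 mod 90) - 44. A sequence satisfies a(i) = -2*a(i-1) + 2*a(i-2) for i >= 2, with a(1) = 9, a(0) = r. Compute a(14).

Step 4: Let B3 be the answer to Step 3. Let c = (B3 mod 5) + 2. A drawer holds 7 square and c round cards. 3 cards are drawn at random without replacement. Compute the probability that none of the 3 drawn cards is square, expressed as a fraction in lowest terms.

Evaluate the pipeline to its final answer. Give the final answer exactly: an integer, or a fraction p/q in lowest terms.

1/120

Step 1: cross terms: (31*-8 - 26*-33)=610, (26*24 - 13*-8)=728, (13*-33 - 31*24)=-1173; twice the area = |165| = 165; area = 165/2; answer 165/2
Step 2: B1 = 165/2; threaded value p + q = 167; w = 9604; 9604 = 2^2 * 7^4; number of divisors = (2+1) * (4+1) = 15; answer 15
Step 3: B2 = 15; r = -29; a(2) = -2*(9) + 2*(-29) = -76; iterating: a(2)=-76, a(3)=170, a(4)=-492, a(5)=1324, a(6)=-3632, a(7)=9912, a(8)=-27088, a(9)=74000, a(10)=-202176, a(11)=552352, a(12)=-1509056, a(13)=4122816, a(14)=-11263744; answer -11263744
Step 4: B3 = -11263744; c = 3; total draws C(10,3) = 120; favorable C(3,3) = 1; P = 1/120; answer 1/120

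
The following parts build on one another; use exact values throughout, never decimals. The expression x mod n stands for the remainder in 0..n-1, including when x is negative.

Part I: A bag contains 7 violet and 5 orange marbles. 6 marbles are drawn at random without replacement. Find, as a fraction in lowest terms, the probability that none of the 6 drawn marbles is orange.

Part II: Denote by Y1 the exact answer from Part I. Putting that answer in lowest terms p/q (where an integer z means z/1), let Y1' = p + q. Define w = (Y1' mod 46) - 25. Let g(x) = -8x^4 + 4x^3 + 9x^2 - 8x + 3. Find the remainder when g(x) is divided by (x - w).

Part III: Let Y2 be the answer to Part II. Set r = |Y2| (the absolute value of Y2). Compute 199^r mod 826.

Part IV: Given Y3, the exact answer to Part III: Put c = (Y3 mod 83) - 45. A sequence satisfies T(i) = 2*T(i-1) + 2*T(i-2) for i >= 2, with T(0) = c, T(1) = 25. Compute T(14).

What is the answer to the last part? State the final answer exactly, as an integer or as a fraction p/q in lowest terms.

8496896

Part I: total draws C(12,6) = 924; favorable C(7,6) = 7; P = 1/132; answer 1/132
Part II: Y1 = 1/132; threaded value p + q = 133; w = 16; remainder = value at the root: -8*(16)^4 + 4*(16)^3 + 9*(16)^2 - 8*(16)^1 + 3 = (-524288) + (16384) + (2304) + (-128) + (3) = -505725; answer -505725
Part III: Y2 = -505725; r = 505725; squarings mod 826: 199^1=199, 199^2=779, 199^4=557, 199^8=499, 199^16=375, 199^32=205, 199^64=725, 199^128=289, 199^256=95, 199^512=765, 199^1024=417, 199^2048=429, 199^4096=669, 199^8192=695, 199^16384=641, 199^32768=359, 199^65536=25, 199^131072=625, 199^262144=753; 199^505725 = 199^1 * 199^4 * 199^8 * 199^16 * 199^32 * 199^64 * 199^256 * 199^512 * 199^1024 * 199^4096 * 199^8192 * 199^32768 * 199^65536 * 199^131072 * 199^262144 = 125 (mod 826); answer 125
Part IV: Y3 = 125; c = -3; T(2) = 2*(25) + 2*(-3) = 44; iterating: T(2)=44, T(3)=138, T(4)=364, T(5)=1004, T(6)=2736, T(7)=7480, T(8)=20432, T(9)=55824, T(10)=152512, T(11)=416672, T(12)=1138368, T(13)=3110080, T(14)=8496896; answer 8496896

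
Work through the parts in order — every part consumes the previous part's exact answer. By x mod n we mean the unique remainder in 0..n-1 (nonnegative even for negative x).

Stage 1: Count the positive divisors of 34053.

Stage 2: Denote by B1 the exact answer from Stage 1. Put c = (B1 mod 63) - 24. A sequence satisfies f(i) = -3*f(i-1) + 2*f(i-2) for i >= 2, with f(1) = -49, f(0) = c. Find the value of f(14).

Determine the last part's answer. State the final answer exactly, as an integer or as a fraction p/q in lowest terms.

484018343

Stage 1: 34053 = 3 * 11351; number of divisors = (1+1) * (1+1) = 4; answer 4
Stage 2: B1 = 4; c = -20; f(2) = -3*(-49) + 2*(-20) = 107; iterating: f(2)=107, f(3)=-419, f(4)=1471, f(5)=-5251, f(6)=18695, f(7)=-66587, f(8)=237151, f(9)=-844627, f(10)=3008183, f(11)=-10713803, f(12)=38157775, f(13)=-135900931, f(14)=484018343; answer 484018343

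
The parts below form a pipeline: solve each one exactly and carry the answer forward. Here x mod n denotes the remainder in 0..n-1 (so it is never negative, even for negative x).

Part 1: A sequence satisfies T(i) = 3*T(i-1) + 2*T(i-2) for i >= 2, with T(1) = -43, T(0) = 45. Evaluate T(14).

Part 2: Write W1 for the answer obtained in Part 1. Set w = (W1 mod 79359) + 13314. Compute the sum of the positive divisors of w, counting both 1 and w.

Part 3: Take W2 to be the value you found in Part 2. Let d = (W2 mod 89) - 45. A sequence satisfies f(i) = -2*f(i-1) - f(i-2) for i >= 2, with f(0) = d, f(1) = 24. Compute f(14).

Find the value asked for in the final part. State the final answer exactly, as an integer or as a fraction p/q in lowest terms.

-453

Part 1: T(2) = 3*(-43) + 2*(45) = -39; iterating: T(2)=-39, T(3)=-203, T(4)=-687, T(5)=-2467, T(6)=-8775, T(7)=-31259, T(8)=-111327, T(9)=-396499, T(10)=-1412151, T(11)=-5029451, T(12)=-17912655, T(13)=-63796867, T(14)=-227215911; answer -227215911
Part 2: W1 = -227215911; w = 81579; 81579 = 3 * 71 * 383; sigma = (1 + 3) * (1 + 71) * (1 + 383) = 4 * 72 * 384 = 110592; answer 110592
Part 3: W2 = 110592; d = 9; f(2) = -2*(24) - 1*(9) = -57; iterating: f(2)=-57, f(3)=90, f(4)=-123, f(5)=156, f(6)=-189, f(7)=222, f(8)=-255, f(9)=288, f(10)=-321, f(11)=354, f(12)=-387, f(13)=420, f(14)=-453; answer -453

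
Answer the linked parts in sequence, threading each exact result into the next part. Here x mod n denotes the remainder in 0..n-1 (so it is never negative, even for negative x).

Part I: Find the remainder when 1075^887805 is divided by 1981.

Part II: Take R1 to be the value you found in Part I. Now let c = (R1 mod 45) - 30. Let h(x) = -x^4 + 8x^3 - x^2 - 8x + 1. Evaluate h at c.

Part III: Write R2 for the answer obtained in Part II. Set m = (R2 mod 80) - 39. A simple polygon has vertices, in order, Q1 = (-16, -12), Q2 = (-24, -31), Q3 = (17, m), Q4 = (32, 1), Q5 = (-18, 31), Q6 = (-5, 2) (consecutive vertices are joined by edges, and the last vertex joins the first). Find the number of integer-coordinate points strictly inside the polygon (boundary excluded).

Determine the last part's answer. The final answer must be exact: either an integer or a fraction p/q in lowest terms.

Part I: squarings mod 1981: 1075^1=1075, 1075^2=702, 1075^4=1516, 1075^8=296, 1075^16=452, 1075^32=261, 1075^64=767, 1075^128=1913, 1075^256=662, 1075^512=443, 1075^1024=130, 1075^2048=1052, 1075^4096=1306, 1075^8192=1976, 1075^16384=25, 1075^32768=625, 1075^65536=368, 1075^131072=716, 1075^262144=1558, 1075^524288=639; 1075^887805 = 1075^1 * 1075^4 * 1075^8 * 1075^16 * 1075^32 * 1075^64 * 1075^128 * 1075^256 * 1075^512 * 1075^2048 * 1075^32768 * 1075^65536 * 1075^262144 * 1075^524288 = 596 (mod 1981); answer 596
Part II: R1 = 596; c = -19; -1*(-19)^4 + 8*(-19)^3 - 1*(-19)^2 - 8*(-19)^1 + 1 = (-130321) + (-54872) + (-361) + (152) + (1) = -185401; answer -185401
Part III: R2 = -185401; m = 0; cross terms: (-16*-31 - -24*-12)=208, (-24*0 - 17*-31)=527, (17*1 - 32*0)=17, (32*31 - -18*1)=1010, (-18*2 - -5*31)=119, (-5*-12 - -16*2)=92; twice the area = |1973| = 1973; area = 1973/2; boundary points = 1 + 1 + 1 + 10 + 1 + 1 = 15; strictly interior points = area - boundary/2 + 1 = 980; answer 980

980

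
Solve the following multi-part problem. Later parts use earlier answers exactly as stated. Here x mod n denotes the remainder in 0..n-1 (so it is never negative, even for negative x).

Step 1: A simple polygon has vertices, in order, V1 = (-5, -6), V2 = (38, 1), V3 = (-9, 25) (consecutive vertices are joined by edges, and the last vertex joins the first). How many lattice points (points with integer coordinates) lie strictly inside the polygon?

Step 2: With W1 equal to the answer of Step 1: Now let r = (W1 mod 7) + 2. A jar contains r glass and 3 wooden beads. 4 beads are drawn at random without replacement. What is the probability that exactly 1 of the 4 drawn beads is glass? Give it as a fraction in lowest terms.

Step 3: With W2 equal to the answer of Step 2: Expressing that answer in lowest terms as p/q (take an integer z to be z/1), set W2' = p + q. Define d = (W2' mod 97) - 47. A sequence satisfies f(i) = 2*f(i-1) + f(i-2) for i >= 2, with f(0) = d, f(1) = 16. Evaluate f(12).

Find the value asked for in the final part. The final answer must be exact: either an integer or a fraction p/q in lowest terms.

Step 1: cross terms: (-5*1 - 38*-6)=223, (38*25 - -9*1)=959, (-9*-6 - -5*25)=179; twice the area = |1361| = 1361; area = 1361/2; boundary points = 1 + 1 + 1 = 3; strictly interior points = area - boundary/2 + 1 = 680; answer 680
Step 2: W1 = 680; r = 3; total draws C(6,4) = 15; favorable C(3,1)*C(3,3) = 3; P = 1/5; answer 1/5
Step 3: W2 = 1/5; threaded value p + q = 6; d = -41; f(2) = 2*(16) + 1*(-41) = -9; iterating: f(2)=-9, f(3)=-2, f(4)=-13, f(5)=-28, f(6)=-69, f(7)=-166, f(8)=-401, f(9)=-968, f(10)=-2337, f(11)=-5642, f(12)=-13621; answer -13621

-13621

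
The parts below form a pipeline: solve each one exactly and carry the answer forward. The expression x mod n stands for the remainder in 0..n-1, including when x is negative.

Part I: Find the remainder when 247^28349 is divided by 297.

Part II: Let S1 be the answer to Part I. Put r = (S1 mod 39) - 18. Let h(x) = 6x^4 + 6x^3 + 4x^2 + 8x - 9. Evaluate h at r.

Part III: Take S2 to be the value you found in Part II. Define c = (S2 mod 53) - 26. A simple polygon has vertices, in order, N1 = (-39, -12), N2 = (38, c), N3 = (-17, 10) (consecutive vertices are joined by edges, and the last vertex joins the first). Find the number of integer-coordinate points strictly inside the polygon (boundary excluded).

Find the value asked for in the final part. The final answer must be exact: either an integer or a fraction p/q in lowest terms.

935

Part I: squarings mod 297: 247^1=247, 247^2=124, 247^4=229, 247^8=169, 247^16=49, 247^32=25, 247^64=31, 247^128=70, 247^256=148, 247^512=223, 247^1024=130, 247^2048=268, 247^4096=247, 247^8192=124, 247^16384=229; 247^28349 = 247^1 * 247^4 * 247^8 * 247^16 * 247^32 * 247^128 * 247^512 * 247^1024 * 247^2048 * 247^8192 * 247^16384 = 196 (mod 297); answer 196
Part II: S1 = 196; r = -17; 6*(-17)^4 + 6*(-17)^3 + 4*(-17)^2 + 8*(-17)^1 - 9 = (501126) + (-29478) + (1156) + (-136) + (-9) = 472659; answer 472659
Part III: S2 = 472659; c = -21; cross terms: (-39*-21 - 38*-12)=1275, (38*10 - -17*-21)=23, (-17*-12 - -39*10)=594; twice the area = |1892| = 1892; area = 946; boundary points = 1 + 1 + 22 = 24; strictly interior points = area - boundary/2 + 1 = 935; answer 935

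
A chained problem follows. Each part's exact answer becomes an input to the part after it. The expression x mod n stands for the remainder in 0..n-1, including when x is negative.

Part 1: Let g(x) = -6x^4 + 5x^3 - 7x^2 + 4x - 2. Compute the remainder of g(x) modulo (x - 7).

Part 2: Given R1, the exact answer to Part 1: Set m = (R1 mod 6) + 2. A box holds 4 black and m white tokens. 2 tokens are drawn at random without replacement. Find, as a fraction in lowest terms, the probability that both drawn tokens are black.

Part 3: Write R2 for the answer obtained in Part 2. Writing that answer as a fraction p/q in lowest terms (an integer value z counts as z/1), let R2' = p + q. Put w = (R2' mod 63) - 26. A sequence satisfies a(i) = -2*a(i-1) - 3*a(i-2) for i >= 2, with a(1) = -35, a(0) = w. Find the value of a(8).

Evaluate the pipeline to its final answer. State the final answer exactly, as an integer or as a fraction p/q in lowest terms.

2701

Part 1: remainder = value at the root: -6*(7)^4 + 5*(7)^3 - 7*(7)^2 + 4*(7)^1 - 2 = (-14406) + (1715) + (-343) + (28) + (-2) = -13008; answer -13008
Part 2: R1 = -13008; m = 2; total draws C(6,2) = 15; favorable C(4,2) = 6; P = 2/5; answer 2/5
Part 3: R2 = 2/5; threaded value p + q = 7; w = -19; a(2) = -2*(-35) - 3*(-19) = 127; iterating: a(2)=127, a(3)=-149, a(4)=-83, a(5)=613, a(6)=-977, a(7)=115, a(8)=2701; answer 2701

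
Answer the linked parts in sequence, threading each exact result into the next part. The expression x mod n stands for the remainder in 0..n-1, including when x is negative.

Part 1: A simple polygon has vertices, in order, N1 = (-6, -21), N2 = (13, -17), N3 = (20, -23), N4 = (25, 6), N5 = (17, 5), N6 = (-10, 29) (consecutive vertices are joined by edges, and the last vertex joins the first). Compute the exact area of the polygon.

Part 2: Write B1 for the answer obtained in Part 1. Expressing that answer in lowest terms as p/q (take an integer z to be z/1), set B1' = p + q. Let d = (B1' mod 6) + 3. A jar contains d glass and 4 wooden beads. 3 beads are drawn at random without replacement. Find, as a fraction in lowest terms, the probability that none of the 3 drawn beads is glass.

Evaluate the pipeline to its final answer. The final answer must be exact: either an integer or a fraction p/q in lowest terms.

1/55

Part 1: cross terms: (-6*-17 - 13*-21)=375, (13*-23 - 20*-17)=41, (20*6 - 25*-23)=695, (25*5 - 17*6)=23, (17*29 - -10*5)=543, (-10*-21 - -6*29)=384; twice the area = |2061| = 2061; area = 2061/2; answer 2061/2
Part 2: B1 = 2061/2; threaded value p + q = 2063; d = 8; total draws C(12,3) = 220; favorable C(4,3) = 4; P = 1/55; answer 1/55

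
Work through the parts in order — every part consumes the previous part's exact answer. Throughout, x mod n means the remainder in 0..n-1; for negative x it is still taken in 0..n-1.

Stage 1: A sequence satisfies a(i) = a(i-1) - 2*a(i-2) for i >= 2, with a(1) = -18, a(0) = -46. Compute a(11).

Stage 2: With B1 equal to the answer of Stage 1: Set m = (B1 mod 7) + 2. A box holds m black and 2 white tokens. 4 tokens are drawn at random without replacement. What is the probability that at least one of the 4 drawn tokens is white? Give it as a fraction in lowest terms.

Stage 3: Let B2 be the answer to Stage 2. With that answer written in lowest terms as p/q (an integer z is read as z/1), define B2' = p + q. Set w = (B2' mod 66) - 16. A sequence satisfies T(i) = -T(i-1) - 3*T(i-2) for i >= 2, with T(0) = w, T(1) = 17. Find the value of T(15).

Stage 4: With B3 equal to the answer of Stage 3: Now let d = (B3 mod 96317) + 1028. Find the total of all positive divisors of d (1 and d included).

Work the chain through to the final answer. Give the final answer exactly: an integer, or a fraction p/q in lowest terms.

175392

Stage 1: a(2) = 1*(-18) - 2*(-46) = 74; iterating: a(2)=74, a(3)=110, a(4)=-38, a(5)=-258, a(6)=-182, a(7)=334, a(8)=698, a(9)=30, a(10)=-1366, a(11)=-1426; answer -1426
Stage 2: B1 = -1426; m = 4; total draws C(6,4) = 15; complement C(4,4) = 1; favorable 15 - 1 = 14; P = 14/15; answer 14/15
Stage 3: B2 = 14/15; threaded value p + q = 29; w = 13; T(2) = -1*(17) - 3*(13) = -56; iterating: T(2)=-56, T(3)=5, T(4)=163, T(5)=-178, T(6)=-311, T(7)=845, T(8)=88, T(9)=-2623, T(10)=2359, T(11)=5510, T(12)=-12587, T(13)=-3943, T(14)=41704, T(15)=-29875; answer -29875
Stage 4: B3 = -29875; d = 67470; 67470 = 2 * 3 * 5 * 13 * 173; sigma = (1 + 2) * (1 + 3) * (1 + 5) * (1 + 13) * (1 + 173) = 3 * 4 * 6 * 14 * 174 = 175392; answer 175392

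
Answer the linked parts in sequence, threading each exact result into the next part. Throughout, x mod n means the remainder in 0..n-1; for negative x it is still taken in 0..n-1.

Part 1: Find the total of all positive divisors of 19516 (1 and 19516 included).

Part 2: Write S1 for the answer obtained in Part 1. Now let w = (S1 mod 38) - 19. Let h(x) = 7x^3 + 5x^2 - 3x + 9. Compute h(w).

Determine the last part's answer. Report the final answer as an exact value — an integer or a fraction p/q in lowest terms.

Part 1: 19516 = 2^2 * 7 * 17 * 41; sigma = (1 + 2 + 4) * (1 + 7) * (1 + 17) * (1 + 41) = 7 * 8 * 18 * 42 = 42336; answer 42336
Part 2: S1 = 42336; w = -15; 7*(-15)^3 + 5*(-15)^2 - 3*(-15)^1 + 9 = (-23625) + (1125) + (45) + (9) = -22446; answer -22446

-22446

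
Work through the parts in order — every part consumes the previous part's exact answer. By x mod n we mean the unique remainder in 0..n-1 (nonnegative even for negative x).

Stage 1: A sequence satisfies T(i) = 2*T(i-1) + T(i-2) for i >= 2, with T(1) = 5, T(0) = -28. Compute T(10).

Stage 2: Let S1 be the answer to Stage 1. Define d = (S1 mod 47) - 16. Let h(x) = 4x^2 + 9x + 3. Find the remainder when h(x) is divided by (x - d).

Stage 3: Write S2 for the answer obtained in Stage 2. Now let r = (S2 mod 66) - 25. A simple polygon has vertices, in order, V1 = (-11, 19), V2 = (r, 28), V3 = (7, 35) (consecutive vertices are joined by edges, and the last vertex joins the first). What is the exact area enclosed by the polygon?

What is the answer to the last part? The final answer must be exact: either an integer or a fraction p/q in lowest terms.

247

Stage 1: T(2) = 2*(5) + 1*(-28) = -18; iterating: T(2)=-18, T(3)=-31, T(4)=-80, T(5)=-191, T(6)=-462, T(7)=-1115, T(8)=-2692, T(9)=-6499, T(10)=-15690; answer -15690
Stage 2: S1 = -15690; d = -8; remainder = value at the root: 4*(-8)^2 + 9*(-8)^1 + 3 = (256) + (-72) + (3) = 187; answer 187
Stage 3: S2 = 187; r = 30; cross terms: (-11*28 - 30*19)=-878, (30*35 - 7*28)=854, (7*19 - -11*35)=518; twice the area = |494| = 494; area = 247; answer 247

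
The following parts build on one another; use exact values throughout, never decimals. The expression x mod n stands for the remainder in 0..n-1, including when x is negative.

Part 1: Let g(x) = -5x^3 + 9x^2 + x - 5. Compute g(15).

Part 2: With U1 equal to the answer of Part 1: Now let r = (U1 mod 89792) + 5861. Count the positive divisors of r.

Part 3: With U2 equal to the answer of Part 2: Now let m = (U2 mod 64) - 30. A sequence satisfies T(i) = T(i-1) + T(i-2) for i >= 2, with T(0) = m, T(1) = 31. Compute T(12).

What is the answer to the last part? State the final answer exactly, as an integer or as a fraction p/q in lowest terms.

Part 1: -5*(15)^3 + 9*(15)^2 + 1*(15)^1 - 5 = (-16875) + (2025) + (15) + (-5) = -14840; answer -14840
Part 2: U1 = -14840; r = 80813; 80813 = 211 * 383; number of divisors = (1+1) * (1+1) = 4; answer 4
Part 3: U2 = 4; m = -26; T(2) = 1*(31) + 1*(-26) = 5; iterating: T(2)=5, T(3)=36, T(4)=41, T(5)=77, T(6)=118, T(7)=195, T(8)=313, T(9)=508, T(10)=821, T(11)=1329, T(12)=2150; answer 2150

2150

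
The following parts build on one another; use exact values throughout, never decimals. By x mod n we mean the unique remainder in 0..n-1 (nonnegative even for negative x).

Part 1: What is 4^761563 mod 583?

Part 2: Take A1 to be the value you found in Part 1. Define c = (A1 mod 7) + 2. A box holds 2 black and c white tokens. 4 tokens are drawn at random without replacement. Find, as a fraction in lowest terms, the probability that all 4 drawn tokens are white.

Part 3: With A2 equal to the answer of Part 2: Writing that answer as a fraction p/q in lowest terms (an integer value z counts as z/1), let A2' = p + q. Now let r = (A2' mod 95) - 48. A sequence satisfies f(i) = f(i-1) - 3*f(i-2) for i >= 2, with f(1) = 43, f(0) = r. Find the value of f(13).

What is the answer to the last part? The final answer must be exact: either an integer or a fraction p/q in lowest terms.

Part 1: squarings mod 583: 4^1=4, 4^2=16, 4^4=256, 4^8=240, 4^16=466, 4^32=280, 4^64=278, 4^128=328, 4^256=312, 4^512=566, 4^1024=289, 4^2048=152, 4^4096=367, 4^8192=16, 4^16384=256, 4^32768=240, 4^65536=466, 4^131072=280, 4^262144=278, 4^524288=328; 4^761563 = 4^1 * 4^2 * 4^8 * 4^16 * 4^64 * 4^128 * 4^512 * 4^1024 * 4^2048 * 4^4096 * 4^32768 * 4^65536 * 4^131072 * 4^524288 = 559 (mod 583); answer 559
Part 2: A1 = 559; c = 8; total draws C(10,4) = 210; favorable C(8,4) = 70; P = 1/3; answer 1/3
Part 3: A2 = 1/3; threaded value p + q = 4; r = -44; f(2) = 1*(43) - 3*(-44) = 175; iterating: f(2)=175, f(3)=46, f(4)=-479, f(5)=-617, f(6)=820, f(7)=2671, f(8)=211, f(9)=-7802, f(10)=-8435, f(11)=14971, f(12)=40276, f(13)=-4637; answer -4637

-4637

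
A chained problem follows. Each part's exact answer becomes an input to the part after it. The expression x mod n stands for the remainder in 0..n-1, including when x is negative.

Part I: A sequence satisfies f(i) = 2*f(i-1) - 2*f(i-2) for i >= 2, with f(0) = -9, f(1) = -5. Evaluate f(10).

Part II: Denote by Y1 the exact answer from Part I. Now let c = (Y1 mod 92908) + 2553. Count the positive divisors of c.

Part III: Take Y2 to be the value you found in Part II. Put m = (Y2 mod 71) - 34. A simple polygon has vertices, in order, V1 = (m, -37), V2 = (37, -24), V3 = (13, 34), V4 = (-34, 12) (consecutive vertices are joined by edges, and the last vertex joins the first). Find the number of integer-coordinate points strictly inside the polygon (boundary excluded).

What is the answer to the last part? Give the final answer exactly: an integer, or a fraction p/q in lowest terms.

Part I: f(2) = 2*(-5) - 2*(-9) = 8; iterating: f(2)=8, f(3)=26, f(4)=36, f(5)=20, f(6)=-32, f(7)=-104, f(8)=-144, f(9)=-80, f(10)=128; answer 128
Part II: Y1 = 128; c = 2681; 2681 = 7 * 383; number of divisors = (1+1) * (1+1) = 4; answer 4
Part III: Y2 = 4; m = -30; cross terms: (-30*-24 - 37*-37)=2089, (37*34 - 13*-24)=1570, (13*12 - -34*34)=1312, (-34*-37 - -30*12)=1618; twice the area = |6589| = 6589; area = 6589/2; boundary points = 1 + 2 + 1 + 1 = 5; strictly interior points = area - boundary/2 + 1 = 3293; answer 3293

3293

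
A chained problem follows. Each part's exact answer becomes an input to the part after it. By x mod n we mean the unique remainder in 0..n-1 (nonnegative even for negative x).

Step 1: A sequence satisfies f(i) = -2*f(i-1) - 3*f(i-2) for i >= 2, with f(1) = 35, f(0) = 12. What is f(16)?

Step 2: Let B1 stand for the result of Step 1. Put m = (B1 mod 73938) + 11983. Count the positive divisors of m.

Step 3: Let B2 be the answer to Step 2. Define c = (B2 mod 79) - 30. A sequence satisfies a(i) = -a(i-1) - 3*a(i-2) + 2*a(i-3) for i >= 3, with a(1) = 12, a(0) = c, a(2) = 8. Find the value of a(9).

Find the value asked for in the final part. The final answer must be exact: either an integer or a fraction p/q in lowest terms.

Step 1: f(2) = -2*(35) - 3*(12) = -106; iterating: f(2)=-106, f(3)=107, f(4)=104, f(5)=-529, f(6)=746, f(7)=95, f(8)=-2428, f(9)=4571, f(10)=-1858, f(11)=-9997, f(12)=25568, f(13)=-21145, f(14)=-34414, f(15)=132263, f(16)=-161284; answer -161284
Step 2: B1 = -161284; m = 72513; 72513 = 3^2 * 7 * 1151; number of divisors = (2+1) * (1+1) * (1+1) = 12; answer 12
Step 3: B2 = 12; c = -18; a(3) = -1*(8) - 3*(12) + 2*(-18) = -80; iterating: a(3)=-80, a(4)=80, a(5)=176, a(6)=-576, a(7)=208, a(8)=1872, a(9)=-3648; answer -3648

-3648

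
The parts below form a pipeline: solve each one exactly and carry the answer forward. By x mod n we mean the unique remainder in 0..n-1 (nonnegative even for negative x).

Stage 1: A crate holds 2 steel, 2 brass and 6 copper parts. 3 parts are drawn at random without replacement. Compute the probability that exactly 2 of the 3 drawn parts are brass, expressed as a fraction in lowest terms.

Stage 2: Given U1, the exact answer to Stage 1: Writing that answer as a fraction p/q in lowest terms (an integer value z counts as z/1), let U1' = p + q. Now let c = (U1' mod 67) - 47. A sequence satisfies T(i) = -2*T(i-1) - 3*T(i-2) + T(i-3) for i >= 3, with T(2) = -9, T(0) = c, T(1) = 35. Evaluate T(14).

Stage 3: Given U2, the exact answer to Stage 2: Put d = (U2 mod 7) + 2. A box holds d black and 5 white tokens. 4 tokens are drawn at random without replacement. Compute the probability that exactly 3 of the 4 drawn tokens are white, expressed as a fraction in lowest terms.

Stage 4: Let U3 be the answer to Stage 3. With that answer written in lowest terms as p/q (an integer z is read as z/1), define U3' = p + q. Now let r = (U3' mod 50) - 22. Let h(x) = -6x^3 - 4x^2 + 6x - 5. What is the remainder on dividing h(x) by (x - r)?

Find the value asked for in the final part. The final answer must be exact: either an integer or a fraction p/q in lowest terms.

-8409

Stage 1: total draws C(10,3) = 120; favorable C(2,2)*C(8,1) = 8; P = 1/15; answer 1/15
Stage 2: U1 = 1/15; threaded value p + q = 16; c = -31; T(3) = -2*(-9) - 3*(35) + 1*(-31) = -118; iterating: T(3)=-118, T(4)=298, T(5)=-251, T(6)=-510, T(7)=2071, T(8)=-2863, T(9)=-997, T(10)=12654, T(11)=-25180, T(12)=11401, T(13)=65392, T(14)=-190167; answer -190167
Stage 3: U2 = -190167; d = 4; total draws C(9,4) = 126; favorable C(5,3)*C(4,1) = 40; P = 20/63; answer 20/63
Stage 4: U3 = 20/63; threaded value p + q = 83; r = 11; remainder = value at the root: -6*(11)^3 - 4*(11)^2 + 6*(11)^1 - 5 = (-7986) + (-484) + (66) + (-5) = -8409; answer -8409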